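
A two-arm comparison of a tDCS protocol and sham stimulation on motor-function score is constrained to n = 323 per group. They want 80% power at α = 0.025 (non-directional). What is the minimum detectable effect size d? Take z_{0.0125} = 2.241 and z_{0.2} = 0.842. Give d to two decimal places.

d_min ≈ 0.24

For two independent groups of n = 323 each: d_min = (z_{α/2} + z_β)·√(2/n).
z-sum = 2.241 + 0.842 = 3.083.
d_min = 3.083 × √(2/323) = 3.083 × 0.0787 = 0.243.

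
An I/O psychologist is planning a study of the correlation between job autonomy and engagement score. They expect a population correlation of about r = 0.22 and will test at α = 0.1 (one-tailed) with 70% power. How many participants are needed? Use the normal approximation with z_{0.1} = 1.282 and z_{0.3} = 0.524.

Fisher's z: C = ½·ln((1+r)/(1−r)) = ½·ln(1.5641) = 0.2237.
n = ((z_{α} + z_β)/C)² + 3.
(1.282 + 0.524) / 0.2237 = 1.806 / 0.2237 = 8.073.
n = 8.073² + 3 = 65.18 + 3 = 68.2.
Round up.

n = 69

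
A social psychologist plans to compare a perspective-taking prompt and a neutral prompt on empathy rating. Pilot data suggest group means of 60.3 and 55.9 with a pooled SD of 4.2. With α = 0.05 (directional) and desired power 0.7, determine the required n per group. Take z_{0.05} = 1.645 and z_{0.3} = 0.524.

Cohen's d = |M₁ − M₂| / SD_pooled = |60.3 − 55.9| / 4.2 = 4.4 / 4.2 = 1.048.
For two independent groups with equal n: n = 2·((z_{α} + z_β) / d)².
z_{α} + z_β = 1.645 + 0.524 = 2.169.
n = 2 × (2.169 / 1.048)² = 2 × 2.070² = 2 × 4.28 = 8.6.
Round up to the next whole participant.

n = 9 per group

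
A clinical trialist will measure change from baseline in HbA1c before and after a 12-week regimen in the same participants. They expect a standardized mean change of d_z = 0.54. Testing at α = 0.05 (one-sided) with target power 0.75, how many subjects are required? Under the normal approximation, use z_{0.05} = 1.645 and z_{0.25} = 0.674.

For a paired (one-sample on differences) test: n = ((z_{α} + z_β) / d)².
z_{α} + z_β = 1.645 + 0.674 = 2.319.
n = (2.319 / 0.54)² = 4.294² = 18.44.
Round up.

n = 19 pairs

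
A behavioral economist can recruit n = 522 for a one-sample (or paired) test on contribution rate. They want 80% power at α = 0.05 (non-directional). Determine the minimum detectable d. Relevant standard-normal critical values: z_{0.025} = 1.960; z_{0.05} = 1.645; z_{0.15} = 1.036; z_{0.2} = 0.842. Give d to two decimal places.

d_min ≈ 0.12

For a single sample (or paired design) of n = 522: d_min = (z_{α/2} + z_β)/√n.
z-sum = 1.960 + 0.842 = 2.802.
d_min = 2.802 / √522 = 2.802 / 22.847 = 0.123.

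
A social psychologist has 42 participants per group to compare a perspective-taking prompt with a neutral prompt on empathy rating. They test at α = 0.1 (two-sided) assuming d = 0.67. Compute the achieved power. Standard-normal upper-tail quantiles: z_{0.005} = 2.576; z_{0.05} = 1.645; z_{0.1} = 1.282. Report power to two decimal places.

power ≈ 0.92

For two equal groups, power = Φ(d·√(n/2) − z_{α/2}).
d·√(n/2) = 0.67 × √(42/2) = 0.67 × 4.583 = 3.070.
z_β = 3.070 − 1.645 = 1.425.
Power = Φ(1.425) = 0.923.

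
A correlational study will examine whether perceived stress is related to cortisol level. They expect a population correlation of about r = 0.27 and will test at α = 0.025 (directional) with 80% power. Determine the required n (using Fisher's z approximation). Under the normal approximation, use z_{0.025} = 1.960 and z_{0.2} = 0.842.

Fisher's z: C = ½·ln((1+r)/(1−r)) = ½·ln(1.7397) = 0.2769.
n = ((z_{α} + z_β)/C)² + 3.
(1.960 + 0.842) / 0.2769 = 2.802 / 0.2769 = 10.119.
n = 10.119² + 3 = 102.40 + 3 = 105.4.
Round up.

n = 106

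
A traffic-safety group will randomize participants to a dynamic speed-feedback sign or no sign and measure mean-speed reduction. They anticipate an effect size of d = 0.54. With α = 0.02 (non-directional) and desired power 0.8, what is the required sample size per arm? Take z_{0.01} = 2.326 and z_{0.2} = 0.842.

n = 69 per group

For two independent groups with equal n: n = 2·((z_{α/2} + z_β) / d)².
z_{α/2} + z_β = 2.326 + 0.842 = 3.168.
n = 2 × (3.168 / 0.54)² = 2 × 5.867² = 2 × 34.42 = 68.8.
Round up to the next whole participant.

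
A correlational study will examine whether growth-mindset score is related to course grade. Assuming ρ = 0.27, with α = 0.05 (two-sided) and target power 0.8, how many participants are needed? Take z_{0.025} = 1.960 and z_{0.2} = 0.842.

n = 106

Fisher's z: C = ½·ln((1+r)/(1−r)) = ½·ln(1.7397) = 0.2769.
n = ((z_{α/2} + z_β)/C)² + 3.
(1.960 + 0.842) / 0.2769 = 2.802 / 0.2769 = 10.119.
n = 10.119² + 3 = 102.40 + 3 = 105.4.
Round up.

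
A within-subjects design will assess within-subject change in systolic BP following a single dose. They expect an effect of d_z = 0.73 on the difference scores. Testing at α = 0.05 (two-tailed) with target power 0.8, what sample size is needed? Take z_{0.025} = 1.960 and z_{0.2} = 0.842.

For a paired (one-sample on differences) test: n = ((z_{α/2} + z_β) / d)².
z_{α/2} + z_β = 1.960 + 0.842 = 2.802.
n = (2.802 / 0.73)² = 3.838² = 14.73.
Round up.

n = 15 pairs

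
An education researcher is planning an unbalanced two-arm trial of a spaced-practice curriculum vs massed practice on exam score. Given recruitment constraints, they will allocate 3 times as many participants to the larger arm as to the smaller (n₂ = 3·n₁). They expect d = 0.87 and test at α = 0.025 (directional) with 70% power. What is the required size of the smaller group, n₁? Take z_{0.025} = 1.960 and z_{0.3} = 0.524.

With allocation ratio k = n₂/n₁ = 3, Var(x̄₁−x̄₂) = σ²(1/n₁ + 1/(k·n₁)) = σ²·(k+1)/(k·n₁).
So n₁ = (1 + 1/k)·((z_{α} + z_β)/d)² = 1.333 × (2.484/0.87)².
n₁ = 1.333 × 8.15 = 10.9.
Round up: n₁ = 11, giving n₂ = 3 × 11 = 33.

n₁ = 11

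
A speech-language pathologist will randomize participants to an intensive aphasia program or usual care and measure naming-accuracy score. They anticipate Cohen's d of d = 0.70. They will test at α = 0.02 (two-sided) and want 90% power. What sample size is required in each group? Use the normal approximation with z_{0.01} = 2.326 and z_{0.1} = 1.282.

For two independent groups with equal n: n = 2·((z_{α/2} + z_β) / d)².
z_{α/2} + z_β = 2.326 + 1.282 = 3.608.
n = 2 × (3.608 / 0.70)² = 2 × 5.154² = 2 × 26.57 = 53.1.
Round up to the next whole participant.

n = 54 per group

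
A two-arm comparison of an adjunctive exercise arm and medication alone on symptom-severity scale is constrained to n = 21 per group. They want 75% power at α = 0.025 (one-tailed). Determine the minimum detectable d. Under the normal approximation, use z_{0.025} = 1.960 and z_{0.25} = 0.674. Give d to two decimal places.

d_min ≈ 0.81

For two independent groups of n = 21 each: d_min = (z_{α} + z_β)·√(2/n).
z-sum = 1.960 + 0.674 = 2.634.
d_min = 2.634 × √(2/21) = 2.634 × 0.3086 = 0.813.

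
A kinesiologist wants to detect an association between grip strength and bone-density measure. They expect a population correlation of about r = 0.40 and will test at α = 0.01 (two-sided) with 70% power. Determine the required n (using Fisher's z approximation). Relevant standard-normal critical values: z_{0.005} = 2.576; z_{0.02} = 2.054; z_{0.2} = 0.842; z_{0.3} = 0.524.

Fisher's z: C = ½·ln((1+r)/(1−r)) = ½·ln(2.3333) = 0.4236.
n = ((z_{α/2} + z_β)/C)² + 3.
(2.576 + 0.524) / 0.4236 = 3.100 / 0.4236 = 7.318.
n = 7.318² + 3 = 53.56 + 3 = 56.6.
Round up.

n = 57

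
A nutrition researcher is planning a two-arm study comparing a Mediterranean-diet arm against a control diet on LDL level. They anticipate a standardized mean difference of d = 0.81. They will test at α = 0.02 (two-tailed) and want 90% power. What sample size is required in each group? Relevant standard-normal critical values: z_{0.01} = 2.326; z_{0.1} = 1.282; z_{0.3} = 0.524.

n = 40 per group

For two independent groups with equal n: n = 2·((z_{α/2} + z_β) / d)².
z_{α/2} + z_β = 2.326 + 1.282 = 3.608.
n = 2 × (3.608 / 0.81)² = 2 × 4.454² = 2 × 19.84 = 39.7.
Round up to the next whole participant.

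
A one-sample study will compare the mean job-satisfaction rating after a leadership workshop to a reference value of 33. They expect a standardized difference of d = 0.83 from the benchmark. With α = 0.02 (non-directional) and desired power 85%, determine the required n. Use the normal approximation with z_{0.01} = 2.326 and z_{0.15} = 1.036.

n = 17

For a one-sample test: n = ((z_{α/2} + z_β) / d)².
z_{α/2} + z_β = 2.326 + 1.036 = 3.362.
n = (3.362 / 0.83)² = 4.051² = 16.41.
Round up.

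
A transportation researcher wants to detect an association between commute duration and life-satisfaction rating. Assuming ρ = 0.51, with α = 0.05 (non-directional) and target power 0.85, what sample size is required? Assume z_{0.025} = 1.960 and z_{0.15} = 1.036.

Fisher's z: C = ½·ln((1+r)/(1−r)) = ½·ln(3.0816) = 0.5627.
n = ((z_{α/2} + z_β)/C)² + 3.
(1.960 + 1.036) / 0.5627 = 2.996 / 0.5627 = 5.324.
n = 5.324² + 3 = 28.35 + 3 = 31.3.
Round up.

n = 32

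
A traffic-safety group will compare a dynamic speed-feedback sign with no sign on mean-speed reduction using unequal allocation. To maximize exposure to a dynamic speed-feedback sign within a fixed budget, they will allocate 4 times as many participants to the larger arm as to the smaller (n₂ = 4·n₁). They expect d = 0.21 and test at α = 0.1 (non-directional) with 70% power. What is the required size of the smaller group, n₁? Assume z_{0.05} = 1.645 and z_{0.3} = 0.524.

With allocation ratio k = n₂/n₁ = 4, Var(x̄₁−x̄₂) = σ²(1/n₁ + 1/(k·n₁)) = σ²·(k+1)/(k·n₁).
So n₁ = (1 + 1/k)·((z_{α/2} + z_β)/d)² = 1.250 × (2.169/0.21)².
n₁ = 1.250 × 106.68 = 133.3.
Round up: n₁ = 134, giving n₂ = 4 × 134 = 536.

n₁ = 134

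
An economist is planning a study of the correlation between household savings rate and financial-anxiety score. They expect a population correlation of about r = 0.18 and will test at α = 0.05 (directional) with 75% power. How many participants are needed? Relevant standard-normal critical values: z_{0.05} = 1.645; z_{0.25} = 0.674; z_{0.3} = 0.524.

n = 166

Fisher's z: C = ½·ln((1+r)/(1−r)) = ½·ln(1.4390) = 0.1820.
n = ((z_{α} + z_β)/C)² + 3.
(1.645 + 0.674) / 0.1820 = 2.319 / 0.1820 = 12.742.
n = 12.742² + 3 = 162.35 + 3 = 165.4.
Round up.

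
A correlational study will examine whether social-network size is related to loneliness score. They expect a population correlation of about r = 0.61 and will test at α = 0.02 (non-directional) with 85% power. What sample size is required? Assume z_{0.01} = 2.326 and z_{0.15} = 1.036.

Fisher's z: C = ½·ln((1+r)/(1−r)) = ½·ln(4.1282) = 0.7089.
n = ((z_{α/2} + z_β)/C)² + 3.
(2.326 + 1.036) / 0.7089 = 3.362 / 0.7089 = 4.743.
n = 4.743² + 3 = 22.49 + 3 = 25.5.
Round up.

n = 26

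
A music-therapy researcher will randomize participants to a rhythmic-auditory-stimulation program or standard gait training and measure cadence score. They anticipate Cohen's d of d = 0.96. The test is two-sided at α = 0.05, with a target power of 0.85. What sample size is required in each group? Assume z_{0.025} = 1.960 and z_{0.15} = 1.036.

For two independent groups with equal n: n = 2·((z_{α/2} + z_β) / d)².
z_{α/2} + z_β = 1.960 + 1.036 = 2.996.
n = 2 × (2.996 / 0.96)² = 2 × 3.121² = 2 × 9.74 = 19.5.
Round up to the next whole participant.

n = 20 per group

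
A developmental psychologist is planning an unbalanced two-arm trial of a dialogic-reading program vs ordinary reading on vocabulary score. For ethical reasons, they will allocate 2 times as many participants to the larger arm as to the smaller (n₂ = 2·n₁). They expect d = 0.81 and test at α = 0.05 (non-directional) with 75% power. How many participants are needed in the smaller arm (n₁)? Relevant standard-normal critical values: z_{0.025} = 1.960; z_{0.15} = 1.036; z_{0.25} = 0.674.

With allocation ratio k = n₂/n₁ = 2, Var(x̄₁−x̄₂) = σ²(1/n₁ + 1/(k·n₁)) = σ²·(k+1)/(k·n₁).
So n₁ = (1 + 1/k)·((z_{α/2} + z_β)/d)² = 1.500 × (2.634/0.81)².
n₁ = 1.500 × 10.57 = 15.9.
Round up: n₁ = 16, giving n₂ = 2 × 16 = 32.

n₁ = 16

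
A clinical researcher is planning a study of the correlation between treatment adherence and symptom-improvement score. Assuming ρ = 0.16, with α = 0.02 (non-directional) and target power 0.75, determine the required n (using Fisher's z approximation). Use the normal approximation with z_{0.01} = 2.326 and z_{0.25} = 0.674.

Fisher's z: C = ½·ln((1+r)/(1−r)) = ½·ln(1.3810) = 0.1614.
n = ((z_{α/2} + z_β)/C)² + 3.
(2.326 + 0.674) / 0.1614 = 3.000 / 0.1614 = 18.587.
n = 18.587² + 3 = 345.49 + 3 = 348.5.
Round up.

n = 349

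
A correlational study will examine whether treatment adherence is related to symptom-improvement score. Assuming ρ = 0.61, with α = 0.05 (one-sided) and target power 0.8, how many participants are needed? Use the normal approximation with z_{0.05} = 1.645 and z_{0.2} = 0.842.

Fisher's z: C = ½·ln((1+r)/(1−r)) = ½·ln(4.1282) = 0.7089.
n = ((z_{α} + z_β)/C)² + 3.
(1.645 + 0.842) / 0.7089 = 2.487 / 0.7089 = 3.508.
n = 3.508² + 3 = 12.31 + 3 = 15.3.
Round up.

n = 16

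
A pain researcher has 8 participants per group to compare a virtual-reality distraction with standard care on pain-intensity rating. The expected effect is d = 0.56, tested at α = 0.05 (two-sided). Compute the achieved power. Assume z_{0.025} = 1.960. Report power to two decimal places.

power ≈ 0.20

For two equal groups, power = Φ(d·√(n/2) − z_{α/2}).
d·√(n/2) = 0.56 × √(8/2) = 0.56 × 2.000 = 1.120.
z_β = 1.120 − 1.960 = -0.840.
Power = Φ(-0.840) = 0.200.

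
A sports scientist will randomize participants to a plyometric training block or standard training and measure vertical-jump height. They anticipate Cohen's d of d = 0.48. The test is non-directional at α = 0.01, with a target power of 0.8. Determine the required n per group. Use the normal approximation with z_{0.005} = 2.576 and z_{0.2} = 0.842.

n = 102 per group

For two independent groups with equal n: n = 2·((z_{α/2} + z_β) / d)².
z_{α/2} + z_β = 2.576 + 0.842 = 3.418.
n = 2 × (3.418 / 0.48)² = 2 × 7.121² = 2 × 50.71 = 101.4.
Round up to the next whole participant.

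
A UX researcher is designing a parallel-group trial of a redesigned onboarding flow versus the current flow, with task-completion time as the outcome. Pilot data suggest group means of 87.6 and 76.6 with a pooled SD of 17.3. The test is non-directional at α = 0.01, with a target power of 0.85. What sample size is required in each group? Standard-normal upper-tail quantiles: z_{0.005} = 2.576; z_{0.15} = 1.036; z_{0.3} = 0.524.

Cohen's d = |M₁ − M₂| / SD_pooled = |87.6 − 76.6| / 17.3 = 11.0 / 17.3 = 0.636.
For two independent groups with equal n: n = 2·((z_{α/2} + z_β) / d)².
z_{α/2} + z_β = 2.576 + 1.036 = 3.612.
n = 2 × (3.612 / 0.636)² = 2 × 5.679² = 2 × 32.25 = 64.5.
Round up to the next whole participant.

n = 65 per group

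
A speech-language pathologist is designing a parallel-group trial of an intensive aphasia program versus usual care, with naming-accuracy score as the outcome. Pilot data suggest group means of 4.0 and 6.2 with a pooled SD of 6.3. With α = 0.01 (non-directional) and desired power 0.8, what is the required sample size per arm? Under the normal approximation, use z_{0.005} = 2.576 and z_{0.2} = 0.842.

Cohen's d = |M₁ − M₂| / SD_pooled = |4.0 − 6.2| / 6.3 = 2.2 / 6.3 = 0.349.
For two independent groups with equal n: n = 2·((z_{α/2} + z_β) / d)².
z_{α/2} + z_β = 2.576 + 0.842 = 3.418.
n = 2 × (3.418 / 0.349)² = 2 × 9.794² = 2 × 95.92 = 191.8.
Round up to the next whole participant.

n = 192 per group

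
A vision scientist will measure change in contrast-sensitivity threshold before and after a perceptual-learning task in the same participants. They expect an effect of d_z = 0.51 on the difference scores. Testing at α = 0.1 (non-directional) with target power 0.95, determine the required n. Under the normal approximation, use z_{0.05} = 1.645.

n = 42 pairs

For a paired (one-sample on differences) test: n = ((z_{α/2} + z_β) / d)².
z_{α/2} + z_β = 1.645 + 1.645 = 3.290.
n = (3.290 / 0.51)² = 6.451² = 41.62.
Round up.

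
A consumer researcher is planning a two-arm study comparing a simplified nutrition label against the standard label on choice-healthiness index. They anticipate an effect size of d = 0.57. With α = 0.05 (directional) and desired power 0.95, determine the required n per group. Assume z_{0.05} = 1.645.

For two independent groups with equal n: n = 2·((z_{α} + z_β) / d)².
z_{α} + z_β = 1.645 + 1.645 = 3.290.
n = 2 × (3.290 / 0.57)² = 2 × 5.772² = 2 × 33.32 = 66.6.
Round up to the next whole participant.

n = 67 per group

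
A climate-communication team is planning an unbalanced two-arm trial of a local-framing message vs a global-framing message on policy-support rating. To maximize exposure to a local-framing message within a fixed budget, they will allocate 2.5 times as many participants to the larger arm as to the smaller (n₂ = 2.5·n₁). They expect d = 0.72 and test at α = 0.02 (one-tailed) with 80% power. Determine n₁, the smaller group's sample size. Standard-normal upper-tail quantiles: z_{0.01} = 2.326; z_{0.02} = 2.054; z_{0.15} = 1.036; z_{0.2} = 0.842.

With allocation ratio k = n₂/n₁ = 2.5, Var(x̄₁−x̄₂) = σ²(1/n₁ + 1/(k·n₁)) = σ²·(k+1)/(k·n₁).
So n₁ = (1 + 1/k)·((z_{α} + z_β)/d)² = 1.400 × (2.896/0.72)².
n₁ = 1.400 × 16.18 = 22.6.
Round up: n₁ = 23, giving n₂ = ⌈2.5 × 23⌉ = ⌈57.5⌉ = 58.

n₁ = 23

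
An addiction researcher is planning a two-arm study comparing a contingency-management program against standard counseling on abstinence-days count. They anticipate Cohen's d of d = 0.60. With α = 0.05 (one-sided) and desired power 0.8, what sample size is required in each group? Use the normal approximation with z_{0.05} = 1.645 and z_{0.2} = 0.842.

n = 35 per group

For two independent groups with equal n: n = 2·((z_{α} + z_β) / d)².
z_{α} + z_β = 1.645 + 0.842 = 2.487.
n = 2 × (2.487 / 0.60)² = 2 × 4.145² = 2 × 17.18 = 34.4.
Round up to the next whole participant.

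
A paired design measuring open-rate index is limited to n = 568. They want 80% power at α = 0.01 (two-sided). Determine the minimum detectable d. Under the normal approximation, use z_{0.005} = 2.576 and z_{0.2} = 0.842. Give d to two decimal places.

d_min ≈ 0.14

For a single sample (or paired design) of n = 568: d_min = (z_{α/2} + z_β)/√n.
z-sum = 2.576 + 0.842 = 3.418.
d_min = 3.418 / √568 = 3.418 / 23.833 = 0.143.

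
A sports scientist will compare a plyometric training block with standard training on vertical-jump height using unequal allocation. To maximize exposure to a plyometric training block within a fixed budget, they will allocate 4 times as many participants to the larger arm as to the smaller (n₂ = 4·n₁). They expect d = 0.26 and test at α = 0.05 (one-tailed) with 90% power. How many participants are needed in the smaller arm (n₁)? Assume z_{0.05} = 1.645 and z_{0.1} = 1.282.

With allocation ratio k = n₂/n₁ = 4, Var(x̄₁−x̄₂) = σ²(1/n₁ + 1/(k·n₁)) = σ²·(k+1)/(k·n₁).
So n₁ = (1 + 1/k)·((z_{α} + z_β)/d)² = 1.250 × (2.927/0.26)².
n₁ = 1.250 × 126.74 = 158.4.
Round up: n₁ = 159, giving n₂ = 4 × 159 = 636.

n₁ = 159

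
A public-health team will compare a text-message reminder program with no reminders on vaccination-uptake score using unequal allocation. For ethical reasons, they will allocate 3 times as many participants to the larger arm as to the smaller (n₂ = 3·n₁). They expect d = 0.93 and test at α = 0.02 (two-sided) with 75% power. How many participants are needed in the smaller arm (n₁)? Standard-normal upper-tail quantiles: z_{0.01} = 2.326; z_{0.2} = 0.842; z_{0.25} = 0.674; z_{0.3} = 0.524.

With allocation ratio k = n₂/n₁ = 3, Var(x̄₁−x̄₂) = σ²(1/n₁ + 1/(k·n₁)) = σ²·(k+1)/(k·n₁).
So n₁ = (1 + 1/k)·((z_{α/2} + z_β)/d)² = 1.333 × (3.000/0.93)².
n₁ = 1.333 × 10.41 = 13.9.
Round up: n₁ = 14, giving n₂ = 3 × 14 = 42.

n₁ = 14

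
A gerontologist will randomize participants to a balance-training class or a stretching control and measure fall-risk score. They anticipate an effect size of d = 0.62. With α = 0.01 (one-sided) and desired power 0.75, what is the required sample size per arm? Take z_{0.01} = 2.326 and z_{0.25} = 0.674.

n = 47 per group

For two independent groups with equal n: n = 2·((z_{α} + z_β) / d)².
z_{α} + z_β = 2.326 + 0.674 = 3.000.
n = 2 × (3.000 / 0.62)² = 2 × 4.839² = 2 × 23.41 = 46.8.
Round up to the next whole participant.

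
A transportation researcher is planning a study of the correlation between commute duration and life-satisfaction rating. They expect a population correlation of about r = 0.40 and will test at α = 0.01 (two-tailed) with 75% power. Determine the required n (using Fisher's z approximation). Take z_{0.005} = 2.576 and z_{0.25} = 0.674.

n = 62

Fisher's z: C = ½·ln((1+r)/(1−r)) = ½·ln(2.3333) = 0.4236.
n = ((z_{α/2} + z_β)/C)² + 3.
(2.576 + 0.674) / 0.4236 = 3.250 / 0.4236 = 7.672.
n = 7.672² + 3 = 58.86 + 3 = 61.9.
Round up.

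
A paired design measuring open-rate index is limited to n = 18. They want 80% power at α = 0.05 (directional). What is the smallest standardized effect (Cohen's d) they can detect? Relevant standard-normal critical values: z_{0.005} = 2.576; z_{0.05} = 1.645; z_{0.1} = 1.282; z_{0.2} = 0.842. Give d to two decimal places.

For a single sample (or paired design) of n = 18: d_min = (z_{α} + z_β)/√n.
z-sum = 1.645 + 0.842 = 2.487.
d_min = 2.487 / √18 = 2.487 / 4.243 = 0.586.

d_min ≈ 0.59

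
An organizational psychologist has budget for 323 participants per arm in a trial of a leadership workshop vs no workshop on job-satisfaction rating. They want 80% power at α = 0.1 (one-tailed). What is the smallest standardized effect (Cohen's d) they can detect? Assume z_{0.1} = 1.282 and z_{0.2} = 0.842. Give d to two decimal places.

For two independent groups of n = 323 each: d_min = (z_{α} + z_β)·√(2/n).
z-sum = 1.282 + 0.842 = 2.124.
d_min = 2.124 × √(2/323) = 2.124 × 0.0787 = 0.167.

d_min ≈ 0.17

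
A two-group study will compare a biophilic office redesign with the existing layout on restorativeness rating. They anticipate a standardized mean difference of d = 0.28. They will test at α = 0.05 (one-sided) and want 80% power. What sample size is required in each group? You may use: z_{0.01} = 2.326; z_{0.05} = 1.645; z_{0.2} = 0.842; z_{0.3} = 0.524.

n = 158 per group

For two independent groups with equal n: n = 2·((z_{α} + z_β) / d)².
z_{α} + z_β = 1.645 + 0.842 = 2.487.
n = 2 × (2.487 / 0.28)² = 2 × 8.882² = 2 × 78.89 = 157.8.
Round up to the next whole participant.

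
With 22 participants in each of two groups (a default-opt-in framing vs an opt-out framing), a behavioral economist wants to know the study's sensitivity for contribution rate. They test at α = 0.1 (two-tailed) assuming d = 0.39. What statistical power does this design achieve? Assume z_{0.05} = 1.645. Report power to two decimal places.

For two equal groups, power = Φ(d·√(n/2) − z_{α/2}).
d·√(n/2) = 0.39 × √(22/2) = 0.39 × 3.317 = 1.293.
z_β = 1.293 − 1.645 = -0.352.
Power = Φ(-0.352) = 0.363.

power ≈ 0.36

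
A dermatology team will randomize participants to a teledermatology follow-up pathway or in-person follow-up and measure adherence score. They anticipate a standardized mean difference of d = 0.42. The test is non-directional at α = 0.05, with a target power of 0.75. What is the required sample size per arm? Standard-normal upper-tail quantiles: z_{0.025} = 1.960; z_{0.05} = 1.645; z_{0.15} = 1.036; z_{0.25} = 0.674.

For two independent groups with equal n: n = 2·((z_{α/2} + z_β) / d)².
z_{α/2} + z_β = 1.960 + 0.674 = 2.634.
n = 2 × (2.634 / 0.42)² = 2 × 6.271² = 2 × 39.33 = 78.7.
Round up to the next whole participant.

n = 79 per group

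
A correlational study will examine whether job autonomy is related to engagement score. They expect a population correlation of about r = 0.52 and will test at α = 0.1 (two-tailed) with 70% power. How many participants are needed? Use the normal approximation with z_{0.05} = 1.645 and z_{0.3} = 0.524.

Fisher's z: C = ½·ln((1+r)/(1−r)) = ½·ln(3.1667) = 0.5763.
n = ((z_{α/2} + z_β)/C)² + 3.
(1.645 + 0.524) / 0.5763 = 2.169 / 0.5763 = 3.764.
n = 3.764² + 3 = 14.17 + 3 = 17.2.
Round up.

n = 18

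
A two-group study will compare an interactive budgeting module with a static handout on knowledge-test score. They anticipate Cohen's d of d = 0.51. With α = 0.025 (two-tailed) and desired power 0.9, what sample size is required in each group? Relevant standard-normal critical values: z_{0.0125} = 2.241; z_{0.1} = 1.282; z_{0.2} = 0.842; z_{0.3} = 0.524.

n = 96 per group

For two independent groups with equal n: n = 2·((z_{α/2} + z_β) / d)².
z_{α/2} + z_β = 2.241 + 1.282 = 3.523.
n = 2 × (3.523 / 0.51)² = 2 × 6.908² = 2 × 47.72 = 95.4.
Round up to the next whole participant.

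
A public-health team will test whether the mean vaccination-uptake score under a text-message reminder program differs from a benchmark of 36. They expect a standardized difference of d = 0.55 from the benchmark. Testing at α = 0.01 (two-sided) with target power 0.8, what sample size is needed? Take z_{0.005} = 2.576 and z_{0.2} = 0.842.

n = 39

For a one-sample test: n = ((z_{α/2} + z_β) / d)².
z_{α/2} + z_β = 2.576 + 0.842 = 3.418.
n = (3.418 / 0.55)² = 6.215² = 38.62.
Round up.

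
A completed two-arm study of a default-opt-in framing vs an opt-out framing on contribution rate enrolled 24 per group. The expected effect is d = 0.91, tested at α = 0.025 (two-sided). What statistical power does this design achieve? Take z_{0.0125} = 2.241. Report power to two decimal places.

For two equal groups, power = Φ(d·√(n/2) − z_{α/2}).
d·√(n/2) = 0.91 × √(24/2) = 0.91 × 3.464 = 3.152.
z_β = 3.152 − 2.241 = 0.911.
Power = Φ(0.911) = 0.819.

power ≈ 0.82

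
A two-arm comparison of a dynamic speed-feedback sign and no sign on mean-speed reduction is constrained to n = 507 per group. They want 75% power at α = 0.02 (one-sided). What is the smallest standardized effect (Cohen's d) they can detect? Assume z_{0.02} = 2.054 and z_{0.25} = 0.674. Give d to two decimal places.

For two independent groups of n = 507 each: d_min = (z_{α} + z_β)·√(2/n).
z-sum = 2.054 + 0.674 = 2.728.
d_min = 2.728 × √(2/507) = 2.728 × 0.0628 = 0.171.

d_min ≈ 0.17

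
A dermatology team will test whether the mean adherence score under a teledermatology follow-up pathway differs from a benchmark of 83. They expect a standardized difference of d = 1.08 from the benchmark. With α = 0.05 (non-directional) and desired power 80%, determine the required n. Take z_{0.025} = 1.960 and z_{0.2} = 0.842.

n = 7

For a one-sample test: n = ((z_{α/2} + z_β) / d)².
z_{α/2} + z_β = 1.960 + 0.842 = 2.802.
n = (2.802 / 1.08)² = 2.594² = 6.73.
Round up.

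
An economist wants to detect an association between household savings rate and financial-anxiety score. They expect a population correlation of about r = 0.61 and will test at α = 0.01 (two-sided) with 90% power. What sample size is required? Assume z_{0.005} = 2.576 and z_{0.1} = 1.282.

n = 33

Fisher's z: C = ½·ln((1+r)/(1−r)) = ½·ln(4.1282) = 0.7089.
n = ((z_{α/2} + z_β)/C)² + 3.
(2.576 + 1.282) / 0.7089 = 3.858 / 0.7089 = 5.442.
n = 5.442² + 3 = 29.62 + 3 = 32.6.
Round up.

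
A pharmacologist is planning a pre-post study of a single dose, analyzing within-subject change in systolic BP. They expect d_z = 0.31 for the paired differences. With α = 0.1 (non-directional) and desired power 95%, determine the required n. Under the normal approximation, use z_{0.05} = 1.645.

For a paired (one-sample on differences) test: n = ((z_{α/2} + z_β) / d)².
z_{α/2} + z_β = 1.645 + 1.645 = 3.290.
n = (3.290 / 0.31)² = 10.613² = 112.63.
Round up.

n = 113 pairs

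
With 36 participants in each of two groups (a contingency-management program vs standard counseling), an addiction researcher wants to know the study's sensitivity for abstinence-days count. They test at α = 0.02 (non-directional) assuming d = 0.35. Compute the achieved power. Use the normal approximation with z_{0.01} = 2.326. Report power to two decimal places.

power ≈ 0.20

For two equal groups, power = Φ(d·√(n/2) − z_{α/2}).
d·√(n/2) = 0.35 × √(36/2) = 0.35 × 4.243 = 1.485.
z_β = 1.485 − 2.326 = -0.841.
Power = Φ(-0.841) = 0.200.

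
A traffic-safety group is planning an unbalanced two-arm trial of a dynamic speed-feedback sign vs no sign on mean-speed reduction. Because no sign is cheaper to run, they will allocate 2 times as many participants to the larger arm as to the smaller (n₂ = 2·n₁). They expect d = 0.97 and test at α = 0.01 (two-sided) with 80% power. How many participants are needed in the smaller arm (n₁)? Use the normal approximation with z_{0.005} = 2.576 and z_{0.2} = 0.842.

With allocation ratio k = n₂/n₁ = 2, Var(x̄₁−x̄₂) = σ²(1/n₁ + 1/(k·n₁)) = σ²·(k+1)/(k·n₁).
So n₁ = (1 + 1/k)·((z_{α/2} + z_β)/d)² = 1.500 × (3.418/0.97)².
n₁ = 1.500 × 12.42 = 18.6.
Round up: n₁ = 19, giving n₂ = 2 × 19 = 38.

n₁ = 19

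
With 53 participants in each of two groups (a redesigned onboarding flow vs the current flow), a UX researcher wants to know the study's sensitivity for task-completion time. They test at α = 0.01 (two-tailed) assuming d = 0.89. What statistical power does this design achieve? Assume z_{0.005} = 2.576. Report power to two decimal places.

power ≈ 0.98

For two equal groups, power = Φ(d·√(n/2) − z_{α/2}).
d·√(n/2) = 0.89 × √(53/2) = 0.89 × 5.148 = 4.582.
z_β = 4.582 − 2.576 = 2.006.
Power = Φ(2.006) = 0.978.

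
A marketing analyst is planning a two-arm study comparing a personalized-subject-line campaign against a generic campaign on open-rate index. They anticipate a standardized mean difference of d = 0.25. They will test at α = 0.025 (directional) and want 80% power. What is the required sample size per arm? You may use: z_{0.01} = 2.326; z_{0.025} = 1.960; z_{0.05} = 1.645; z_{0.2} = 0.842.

For two independent groups with equal n: n = 2·((z_{α} + z_β) / d)².
z_{α} + z_β = 1.960 + 0.842 = 2.802.
n = 2 × (2.802 / 0.25)² = 2 × 11.208² = 2 × 125.62 = 251.2.
Round up to the next whole participant.

n = 252 per group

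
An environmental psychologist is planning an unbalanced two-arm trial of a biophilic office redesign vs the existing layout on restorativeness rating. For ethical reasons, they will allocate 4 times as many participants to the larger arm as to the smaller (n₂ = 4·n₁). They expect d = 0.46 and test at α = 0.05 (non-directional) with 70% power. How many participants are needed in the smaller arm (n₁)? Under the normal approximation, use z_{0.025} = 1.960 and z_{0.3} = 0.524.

n₁ = 37

With allocation ratio k = n₂/n₁ = 4, Var(x̄₁−x̄₂) = σ²(1/n₁ + 1/(k·n₁)) = σ²·(k+1)/(k·n₁).
So n₁ = (1 + 1/k)·((z_{α/2} + z_β)/d)² = 1.250 × (2.484/0.46)².
n₁ = 1.250 × 29.16 = 36.4.
Round up: n₁ = 37, giving n₂ = 4 × 37 = 148.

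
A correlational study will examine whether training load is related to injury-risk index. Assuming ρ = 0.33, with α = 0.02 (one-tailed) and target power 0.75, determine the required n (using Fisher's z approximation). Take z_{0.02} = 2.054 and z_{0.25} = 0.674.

Fisher's z: C = ½·ln((1+r)/(1−r)) = ½·ln(1.9851) = 0.3428.
n = ((z_{α} + z_β)/C)² + 3.
(2.054 + 0.674) / 0.3428 = 2.728 / 0.3428 = 7.958.
n = 7.958² + 3 = 63.33 + 3 = 66.3.
Round up.

n = 67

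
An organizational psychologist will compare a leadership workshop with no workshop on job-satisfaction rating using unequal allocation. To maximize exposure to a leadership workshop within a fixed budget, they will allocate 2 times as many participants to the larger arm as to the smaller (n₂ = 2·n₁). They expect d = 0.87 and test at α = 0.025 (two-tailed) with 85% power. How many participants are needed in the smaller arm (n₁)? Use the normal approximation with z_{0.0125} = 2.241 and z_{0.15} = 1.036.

n₁ = 22

With allocation ratio k = n₂/n₁ = 2, Var(x̄₁−x̄₂) = σ²(1/n₁ + 1/(k·n₁)) = σ²·(k+1)/(k·n₁).
So n₁ = (1 + 1/k)·((z_{α/2} + z_β)/d)² = 1.500 × (3.277/0.87)².
n₁ = 1.500 × 14.19 = 21.3.
Round up: n₁ = 22, giving n₂ = 2 × 22 = 44.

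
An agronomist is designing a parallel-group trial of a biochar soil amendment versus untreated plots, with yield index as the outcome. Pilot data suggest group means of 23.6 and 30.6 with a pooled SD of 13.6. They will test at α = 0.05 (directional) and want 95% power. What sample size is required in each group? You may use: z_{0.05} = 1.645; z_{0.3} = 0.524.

Cohen's d = |M₁ − M₂| / SD_pooled = |23.6 − 30.6| / 13.6 = 7.0 / 13.6 = 0.515.
For two independent groups with equal n: n = 2·((z_{α} + z_β) / d)².
z_{α} + z_β = 1.645 + 1.645 = 3.290.
n = 2 × (3.290 / 0.515)² = 2 × 6.388² = 2 × 40.81 = 81.6.
Round up to the next whole participant.

n = 82 per group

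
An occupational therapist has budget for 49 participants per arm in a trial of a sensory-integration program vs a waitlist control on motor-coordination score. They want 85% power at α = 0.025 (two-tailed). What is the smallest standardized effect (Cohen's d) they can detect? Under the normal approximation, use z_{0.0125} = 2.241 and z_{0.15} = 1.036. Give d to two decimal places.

For two independent groups of n = 49 each: d_min = (z_{α/2} + z_β)·√(2/n).
z-sum = 2.241 + 1.036 = 3.277.
d_min = 3.277 × √(2/49) = 3.277 × 0.2020 = 0.662.

d_min ≈ 0.66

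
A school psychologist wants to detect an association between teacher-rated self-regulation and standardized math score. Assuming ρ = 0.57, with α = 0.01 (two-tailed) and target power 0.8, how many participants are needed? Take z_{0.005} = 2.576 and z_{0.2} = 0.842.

n = 31

Fisher's z: C = ½·ln((1+r)/(1−r)) = ½·ln(3.6512) = 0.6475.
n = ((z_{α/2} + z_β)/C)² + 3.
(2.576 + 0.842) / 0.6475 = 3.418 / 0.6475 = 5.279.
n = 5.279² + 3 = 27.87 + 3 = 30.9.
Round up.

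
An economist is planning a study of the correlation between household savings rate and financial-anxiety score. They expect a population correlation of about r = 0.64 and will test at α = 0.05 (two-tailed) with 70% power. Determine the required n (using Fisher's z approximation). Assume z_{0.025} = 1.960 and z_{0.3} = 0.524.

n = 14

Fisher's z: C = ½·ln((1+r)/(1−r)) = ½·ln(4.5556) = 0.7582.
n = ((z_{α/2} + z_β)/C)² + 3.
(1.960 + 0.524) / 0.7582 = 2.484 / 0.7582 = 3.276.
n = 3.276² + 3 = 10.73 + 3 = 13.7.
Round up.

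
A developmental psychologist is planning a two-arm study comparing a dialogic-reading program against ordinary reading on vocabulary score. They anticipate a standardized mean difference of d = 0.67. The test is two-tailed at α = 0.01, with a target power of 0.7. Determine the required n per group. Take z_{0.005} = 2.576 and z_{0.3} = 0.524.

n = 43 per group

For two independent groups with equal n: n = 2·((z_{α/2} + z_β) / d)².
z_{α/2} + z_β = 2.576 + 0.524 = 3.100.
n = 2 × (3.100 / 0.67)² = 2 × 4.627² = 2 × 21.41 = 42.8.
Round up to the next whole participant.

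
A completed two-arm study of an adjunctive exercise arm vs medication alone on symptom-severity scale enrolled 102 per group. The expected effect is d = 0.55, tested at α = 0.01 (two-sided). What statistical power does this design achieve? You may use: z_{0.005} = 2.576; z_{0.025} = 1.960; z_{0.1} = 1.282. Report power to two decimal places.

power ≈ 0.91

For two equal groups, power = Φ(d·√(n/2) − z_{α/2}).
d·√(n/2) = 0.55 × √(102/2) = 0.55 × 7.141 = 3.928.
z_β = 3.928 − 2.576 = 1.352.
Power = Φ(1.352) = 0.912.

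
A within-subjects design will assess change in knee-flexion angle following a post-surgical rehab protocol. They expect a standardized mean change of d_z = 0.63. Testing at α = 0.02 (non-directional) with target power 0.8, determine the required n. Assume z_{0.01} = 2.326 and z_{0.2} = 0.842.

n = 26 pairs

For a paired (one-sample on differences) test: n = ((z_{α/2} + z_β) / d)².
z_{α/2} + z_β = 2.326 + 0.842 = 3.168.
n = (3.168 / 0.63)² = 5.029² = 25.29.
Round up.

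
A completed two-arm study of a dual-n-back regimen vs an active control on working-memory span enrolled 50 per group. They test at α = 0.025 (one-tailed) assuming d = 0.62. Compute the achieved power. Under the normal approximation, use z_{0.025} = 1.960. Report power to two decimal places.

power ≈ 0.87

For two equal groups, power = Φ(d·√(n/2) − z_{α}).
d·√(n/2) = 0.62 × √(50/2) = 0.62 × 5.000 = 3.100.
z_β = 3.100 − 1.960 = 1.140.
Power = Φ(1.140) = 0.873.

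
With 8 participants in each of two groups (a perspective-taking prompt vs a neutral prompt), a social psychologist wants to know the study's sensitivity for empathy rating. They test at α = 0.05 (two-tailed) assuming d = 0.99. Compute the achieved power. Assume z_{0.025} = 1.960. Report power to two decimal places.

For two equal groups, power = Φ(d·√(n/2) − z_{α/2}).
d·√(n/2) = 0.99 × √(8/2) = 0.99 × 2.000 = 1.980.
z_β = 1.980 − 1.960 = 0.020.
Power = Φ(0.020) = 0.508.

power ≈ 0.51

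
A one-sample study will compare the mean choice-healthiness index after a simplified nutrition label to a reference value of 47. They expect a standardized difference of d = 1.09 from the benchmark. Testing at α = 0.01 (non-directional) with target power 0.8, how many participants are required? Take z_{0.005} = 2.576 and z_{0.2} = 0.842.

n = 10

For a one-sample test: n = ((z_{α/2} + z_β) / d)².
z_{α/2} + z_β = 2.576 + 0.842 = 3.418.
n = (3.418 / 1.09)² = 3.136² = 9.83.
Round up.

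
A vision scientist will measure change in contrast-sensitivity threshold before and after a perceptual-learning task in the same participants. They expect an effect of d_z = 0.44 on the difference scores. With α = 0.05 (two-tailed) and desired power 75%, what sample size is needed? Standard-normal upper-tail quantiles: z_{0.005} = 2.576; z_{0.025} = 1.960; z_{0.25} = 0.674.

n = 36 pairs

For a paired (one-sample on differences) test: n = ((z_{α/2} + z_β) / d)².
z_{α/2} + z_β = 1.960 + 0.674 = 2.634.
n = (2.634 / 0.44)² = 5.986² = 35.84.
Round up.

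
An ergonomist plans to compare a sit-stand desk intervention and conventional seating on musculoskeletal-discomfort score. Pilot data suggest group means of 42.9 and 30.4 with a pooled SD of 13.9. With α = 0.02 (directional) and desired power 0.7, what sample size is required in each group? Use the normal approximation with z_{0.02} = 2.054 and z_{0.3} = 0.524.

n = 17 per group

Cohen's d = |M₁ − M₂| / SD_pooled = |42.9 − 30.4| / 13.9 = 12.5 / 13.9 = 0.899.
For two independent groups with equal n: n = 2·((z_{α} + z_β) / d)².
z_{α} + z_β = 2.054 + 0.524 = 2.578.
n = 2 × (2.578 / 0.899)² = 2 × 2.868² = 2 × 8.22 = 16.4.
Round up to the next whole participant.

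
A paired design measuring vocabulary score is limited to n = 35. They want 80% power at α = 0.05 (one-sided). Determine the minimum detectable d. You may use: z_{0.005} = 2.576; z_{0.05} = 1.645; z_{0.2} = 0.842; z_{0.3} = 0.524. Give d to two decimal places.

d_min ≈ 0.42

For a single sample (or paired design) of n = 35: d_min = (z_{α} + z_β)/√n.
z-sum = 1.645 + 0.842 = 2.487.
d_min = 2.487 / √35 = 2.487 / 5.916 = 0.420.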